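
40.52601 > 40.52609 False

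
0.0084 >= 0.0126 False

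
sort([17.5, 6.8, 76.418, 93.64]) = [6.8, 17.5, 76.418, 93.64]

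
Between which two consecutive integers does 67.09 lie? 67 and 68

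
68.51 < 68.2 False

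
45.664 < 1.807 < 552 False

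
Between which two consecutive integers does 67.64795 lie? 67 and 68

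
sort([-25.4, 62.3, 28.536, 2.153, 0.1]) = [-25.4, 0.1, 2.153, 28.536, 62.3]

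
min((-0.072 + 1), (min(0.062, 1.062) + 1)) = 0.928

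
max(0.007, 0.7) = 0.7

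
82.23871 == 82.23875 False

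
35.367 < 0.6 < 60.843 False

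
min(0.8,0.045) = 0.045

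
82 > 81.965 True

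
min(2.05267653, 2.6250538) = 2.05267653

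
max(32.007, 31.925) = 32.007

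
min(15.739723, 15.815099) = 15.739723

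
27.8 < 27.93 True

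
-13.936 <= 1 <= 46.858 True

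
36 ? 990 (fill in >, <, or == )<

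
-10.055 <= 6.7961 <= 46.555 True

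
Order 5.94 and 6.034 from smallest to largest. 5.94, 6.034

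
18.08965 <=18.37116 True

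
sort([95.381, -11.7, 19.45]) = [-11.7, 19.45, 95.381]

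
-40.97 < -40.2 True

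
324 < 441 True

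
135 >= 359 False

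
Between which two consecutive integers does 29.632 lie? 29 and 30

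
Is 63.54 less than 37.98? No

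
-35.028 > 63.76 False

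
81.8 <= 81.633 False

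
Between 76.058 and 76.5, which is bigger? 76.5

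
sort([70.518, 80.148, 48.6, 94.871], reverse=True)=[94.871, 80.148, 70.518, 48.6]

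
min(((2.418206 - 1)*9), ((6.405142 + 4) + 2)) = 12.405142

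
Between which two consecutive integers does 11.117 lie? 11 and 12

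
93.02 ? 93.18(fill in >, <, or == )<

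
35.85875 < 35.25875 False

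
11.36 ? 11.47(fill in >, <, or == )<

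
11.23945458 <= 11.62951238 True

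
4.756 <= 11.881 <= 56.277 True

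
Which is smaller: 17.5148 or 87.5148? 17.5148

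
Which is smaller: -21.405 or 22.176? -21.405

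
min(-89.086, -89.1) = -89.1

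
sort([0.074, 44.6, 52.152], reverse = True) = [52.152, 44.6, 0.074]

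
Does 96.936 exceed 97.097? No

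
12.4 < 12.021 False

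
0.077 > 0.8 False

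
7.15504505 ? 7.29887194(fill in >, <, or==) <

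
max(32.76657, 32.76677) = 32.76677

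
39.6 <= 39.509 False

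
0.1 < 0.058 False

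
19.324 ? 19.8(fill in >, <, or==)<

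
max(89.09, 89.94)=89.94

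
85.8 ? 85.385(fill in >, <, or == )>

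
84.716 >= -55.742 True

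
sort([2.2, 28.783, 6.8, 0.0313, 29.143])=[0.0313, 2.2, 6.8, 28.783, 29.143]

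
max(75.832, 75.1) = 75.832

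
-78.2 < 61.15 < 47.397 False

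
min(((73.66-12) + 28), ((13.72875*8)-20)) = 89.66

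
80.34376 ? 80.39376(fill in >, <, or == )<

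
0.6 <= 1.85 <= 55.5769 True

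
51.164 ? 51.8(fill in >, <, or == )<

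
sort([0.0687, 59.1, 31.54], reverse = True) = [59.1, 31.54, 0.0687]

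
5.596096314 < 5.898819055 True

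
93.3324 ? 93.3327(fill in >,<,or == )<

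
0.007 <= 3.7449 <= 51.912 True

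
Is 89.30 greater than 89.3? No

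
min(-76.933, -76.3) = -76.933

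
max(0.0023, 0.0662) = 0.0662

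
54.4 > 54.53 False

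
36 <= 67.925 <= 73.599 True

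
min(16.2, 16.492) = 16.2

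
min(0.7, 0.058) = 0.058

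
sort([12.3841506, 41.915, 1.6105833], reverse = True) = [41.915, 12.3841506, 1.6105833]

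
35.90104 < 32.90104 False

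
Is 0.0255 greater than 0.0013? Yes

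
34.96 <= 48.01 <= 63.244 True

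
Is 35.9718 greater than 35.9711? Yes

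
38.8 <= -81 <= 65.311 False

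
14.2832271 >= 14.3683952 False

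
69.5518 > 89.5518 False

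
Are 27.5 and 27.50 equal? Yes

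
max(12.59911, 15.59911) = 15.59911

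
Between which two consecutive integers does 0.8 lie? 0 and 1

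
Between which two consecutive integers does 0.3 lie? 0 and 1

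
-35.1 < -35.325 False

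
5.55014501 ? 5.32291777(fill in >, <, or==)>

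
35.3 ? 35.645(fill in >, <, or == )<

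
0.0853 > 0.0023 True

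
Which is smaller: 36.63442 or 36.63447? 36.63442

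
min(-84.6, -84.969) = -84.969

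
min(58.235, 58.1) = 58.1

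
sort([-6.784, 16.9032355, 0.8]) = [-6.784, 0.8, 16.9032355]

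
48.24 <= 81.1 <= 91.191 True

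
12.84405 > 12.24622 True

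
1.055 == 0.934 False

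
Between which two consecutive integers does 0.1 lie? 0 and 1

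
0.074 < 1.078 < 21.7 True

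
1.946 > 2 False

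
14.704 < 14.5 False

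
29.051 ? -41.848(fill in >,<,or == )>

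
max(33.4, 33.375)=33.4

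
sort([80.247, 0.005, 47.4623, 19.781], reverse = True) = [80.247, 47.4623, 19.781, 0.005]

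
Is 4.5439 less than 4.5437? No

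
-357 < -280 True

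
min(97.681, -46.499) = -46.499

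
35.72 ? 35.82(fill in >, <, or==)<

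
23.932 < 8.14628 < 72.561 False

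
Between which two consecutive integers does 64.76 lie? 64 and 65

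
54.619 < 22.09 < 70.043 False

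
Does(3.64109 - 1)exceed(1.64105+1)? Yes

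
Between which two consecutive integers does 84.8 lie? 84 and 85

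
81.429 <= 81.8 True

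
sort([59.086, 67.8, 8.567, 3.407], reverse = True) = [67.8, 59.086, 8.567, 3.407]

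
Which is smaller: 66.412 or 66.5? 66.412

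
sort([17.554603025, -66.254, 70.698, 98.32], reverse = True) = [98.32, 70.698, 17.554603025, -66.254]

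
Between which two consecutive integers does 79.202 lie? 79 and 80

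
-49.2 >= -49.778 True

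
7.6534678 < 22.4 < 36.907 True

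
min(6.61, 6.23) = 6.23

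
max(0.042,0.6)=0.6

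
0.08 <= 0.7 True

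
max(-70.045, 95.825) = 95.825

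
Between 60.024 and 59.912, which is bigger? 60.024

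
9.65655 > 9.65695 False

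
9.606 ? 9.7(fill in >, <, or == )<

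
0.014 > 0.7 False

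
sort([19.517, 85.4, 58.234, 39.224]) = [19.517, 39.224, 58.234, 85.4]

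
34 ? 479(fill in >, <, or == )<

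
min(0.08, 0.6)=0.08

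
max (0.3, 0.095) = 0.3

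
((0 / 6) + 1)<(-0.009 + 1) False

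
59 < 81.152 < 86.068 True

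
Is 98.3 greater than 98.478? No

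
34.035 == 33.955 False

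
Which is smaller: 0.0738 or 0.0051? 0.0051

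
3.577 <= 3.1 False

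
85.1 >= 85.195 False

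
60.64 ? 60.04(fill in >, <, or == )>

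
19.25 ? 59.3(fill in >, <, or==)<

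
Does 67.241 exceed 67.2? Yes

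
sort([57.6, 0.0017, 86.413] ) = [0.0017, 57.6, 86.413]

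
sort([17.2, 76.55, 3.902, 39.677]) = [3.902, 17.2, 39.677, 76.55]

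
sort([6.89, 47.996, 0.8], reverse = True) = [47.996, 6.89, 0.8]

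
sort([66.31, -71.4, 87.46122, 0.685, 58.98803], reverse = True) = [87.46122, 66.31, 58.98803, 0.685, -71.4]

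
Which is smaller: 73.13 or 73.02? 73.02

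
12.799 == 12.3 False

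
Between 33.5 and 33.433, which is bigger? 33.5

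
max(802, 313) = 802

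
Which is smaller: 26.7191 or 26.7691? 26.7191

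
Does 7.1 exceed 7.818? No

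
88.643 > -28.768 True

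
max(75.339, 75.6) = 75.6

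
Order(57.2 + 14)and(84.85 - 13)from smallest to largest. (57.2 + 14), (84.85 - 13)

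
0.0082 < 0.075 True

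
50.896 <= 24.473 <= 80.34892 False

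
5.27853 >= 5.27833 True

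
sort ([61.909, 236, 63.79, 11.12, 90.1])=[11.12, 61.909, 63.79, 90.1, 236]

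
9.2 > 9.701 False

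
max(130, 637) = 637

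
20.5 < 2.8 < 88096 False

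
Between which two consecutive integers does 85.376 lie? 85 and 86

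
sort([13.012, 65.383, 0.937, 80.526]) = [0.937, 13.012, 65.383, 80.526]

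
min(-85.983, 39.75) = -85.983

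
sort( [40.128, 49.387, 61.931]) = [40.128, 49.387, 61.931]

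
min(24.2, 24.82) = 24.2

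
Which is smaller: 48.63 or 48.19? 48.19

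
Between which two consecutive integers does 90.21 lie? 90 and 91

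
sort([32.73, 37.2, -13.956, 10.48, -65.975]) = [-65.975, -13.956, 10.48, 32.73, 37.2]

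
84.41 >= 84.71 False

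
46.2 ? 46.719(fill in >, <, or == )<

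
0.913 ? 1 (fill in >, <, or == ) <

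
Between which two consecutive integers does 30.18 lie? 30 and 31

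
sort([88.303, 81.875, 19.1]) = [19.1, 81.875, 88.303]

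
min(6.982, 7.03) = 6.982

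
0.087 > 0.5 False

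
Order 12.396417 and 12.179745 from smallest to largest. 12.179745, 12.396417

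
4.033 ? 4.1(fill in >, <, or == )<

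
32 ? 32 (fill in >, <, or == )==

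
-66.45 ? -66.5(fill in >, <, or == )>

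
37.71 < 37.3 False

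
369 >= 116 True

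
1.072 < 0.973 False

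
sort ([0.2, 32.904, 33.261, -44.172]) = [-44.172, 0.2, 32.904, 33.261]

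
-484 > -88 False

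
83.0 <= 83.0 True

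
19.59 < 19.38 False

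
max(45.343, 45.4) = 45.4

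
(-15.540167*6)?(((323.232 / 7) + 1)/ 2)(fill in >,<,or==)<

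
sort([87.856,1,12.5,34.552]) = [1,12.5,34.552,87.856]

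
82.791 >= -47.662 True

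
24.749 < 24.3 False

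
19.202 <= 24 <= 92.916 True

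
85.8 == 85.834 False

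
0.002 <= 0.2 True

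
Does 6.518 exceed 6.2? Yes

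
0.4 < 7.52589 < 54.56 True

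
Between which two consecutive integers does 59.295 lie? 59 and 60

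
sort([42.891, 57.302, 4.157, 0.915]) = [0.915, 4.157, 42.891, 57.302]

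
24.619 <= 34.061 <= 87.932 True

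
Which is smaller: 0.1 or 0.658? 0.1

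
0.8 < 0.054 False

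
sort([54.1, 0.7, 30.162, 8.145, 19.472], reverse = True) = [54.1, 30.162, 19.472, 8.145, 0.7]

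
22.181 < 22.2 True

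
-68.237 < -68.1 True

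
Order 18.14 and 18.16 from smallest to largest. 18.14, 18.16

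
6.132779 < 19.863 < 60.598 True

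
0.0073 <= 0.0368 True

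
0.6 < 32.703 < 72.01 True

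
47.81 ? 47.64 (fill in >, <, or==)>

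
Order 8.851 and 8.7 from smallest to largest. 8.7, 8.851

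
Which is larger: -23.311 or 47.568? 47.568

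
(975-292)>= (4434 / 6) False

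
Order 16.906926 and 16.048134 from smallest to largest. 16.048134, 16.906926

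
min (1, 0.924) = 0.924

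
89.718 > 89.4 True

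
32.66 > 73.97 False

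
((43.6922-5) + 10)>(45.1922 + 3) True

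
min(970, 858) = 858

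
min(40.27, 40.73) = 40.27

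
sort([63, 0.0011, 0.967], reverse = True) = [63, 0.967, 0.0011]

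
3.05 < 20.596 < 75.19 True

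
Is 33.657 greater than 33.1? Yes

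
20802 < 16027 False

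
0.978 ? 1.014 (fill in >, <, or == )<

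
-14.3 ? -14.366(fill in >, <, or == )>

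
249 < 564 True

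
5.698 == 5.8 False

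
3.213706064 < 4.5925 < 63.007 True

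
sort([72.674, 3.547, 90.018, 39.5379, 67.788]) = [3.547, 39.5379, 67.788, 72.674, 90.018]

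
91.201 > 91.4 False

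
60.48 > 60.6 False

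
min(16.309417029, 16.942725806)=16.309417029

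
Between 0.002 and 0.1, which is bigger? 0.1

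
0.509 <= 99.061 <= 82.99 False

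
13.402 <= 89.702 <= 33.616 False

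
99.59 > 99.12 True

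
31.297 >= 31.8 False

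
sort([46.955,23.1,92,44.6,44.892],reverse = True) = [92,46.955,44.892,44.6,23.1]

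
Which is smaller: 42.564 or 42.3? 42.3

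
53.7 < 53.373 False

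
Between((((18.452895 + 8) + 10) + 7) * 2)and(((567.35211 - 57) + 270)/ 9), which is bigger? ((((18.452895 + 8) + 10) + 7) * 2)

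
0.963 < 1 True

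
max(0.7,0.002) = 0.7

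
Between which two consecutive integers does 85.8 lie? 85 and 86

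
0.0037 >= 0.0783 False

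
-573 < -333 True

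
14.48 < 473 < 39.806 False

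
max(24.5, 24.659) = 24.659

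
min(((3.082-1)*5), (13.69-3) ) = 10.41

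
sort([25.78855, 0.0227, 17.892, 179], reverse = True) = [179, 25.78855, 17.892, 0.0227]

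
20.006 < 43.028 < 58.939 True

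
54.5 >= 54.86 False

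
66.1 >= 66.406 False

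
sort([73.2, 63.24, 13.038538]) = [13.038538, 63.24, 73.2]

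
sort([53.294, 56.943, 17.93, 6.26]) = [6.26, 17.93, 53.294, 56.943]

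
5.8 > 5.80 False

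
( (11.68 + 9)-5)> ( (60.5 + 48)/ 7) True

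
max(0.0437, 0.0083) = 0.0437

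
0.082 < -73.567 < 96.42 False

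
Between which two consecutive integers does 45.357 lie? 45 and 46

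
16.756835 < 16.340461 False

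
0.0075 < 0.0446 True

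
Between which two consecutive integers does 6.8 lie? 6 and 7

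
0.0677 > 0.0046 True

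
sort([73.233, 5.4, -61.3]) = [-61.3, 5.4, 73.233]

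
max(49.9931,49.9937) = 49.9937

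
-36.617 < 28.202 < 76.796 True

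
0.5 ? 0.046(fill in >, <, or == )>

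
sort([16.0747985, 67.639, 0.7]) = [0.7, 16.0747985, 67.639]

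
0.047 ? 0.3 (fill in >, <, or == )<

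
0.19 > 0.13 True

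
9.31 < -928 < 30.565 False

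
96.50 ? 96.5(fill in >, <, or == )==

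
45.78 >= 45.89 False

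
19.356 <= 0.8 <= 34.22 False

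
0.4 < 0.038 False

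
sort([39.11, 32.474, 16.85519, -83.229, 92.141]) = [-83.229, 16.85519, 32.474, 39.11, 92.141]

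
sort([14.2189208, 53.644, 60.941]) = [14.2189208, 53.644, 60.941]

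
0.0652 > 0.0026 True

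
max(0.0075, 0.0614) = 0.0614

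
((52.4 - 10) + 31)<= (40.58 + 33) True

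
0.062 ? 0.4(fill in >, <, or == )<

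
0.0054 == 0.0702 False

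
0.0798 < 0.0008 False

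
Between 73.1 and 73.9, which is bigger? 73.9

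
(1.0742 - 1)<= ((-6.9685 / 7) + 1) False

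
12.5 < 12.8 True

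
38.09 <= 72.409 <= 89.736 True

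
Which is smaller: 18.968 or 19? 18.968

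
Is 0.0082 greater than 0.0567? No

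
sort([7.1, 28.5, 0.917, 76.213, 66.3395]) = [0.917, 7.1, 28.5, 66.3395, 76.213]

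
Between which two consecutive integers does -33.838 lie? -34 and -33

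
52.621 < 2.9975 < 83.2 False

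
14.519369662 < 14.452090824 False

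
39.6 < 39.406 False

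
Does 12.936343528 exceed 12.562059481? Yes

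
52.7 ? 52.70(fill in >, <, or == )==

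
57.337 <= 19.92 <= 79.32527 False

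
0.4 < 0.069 False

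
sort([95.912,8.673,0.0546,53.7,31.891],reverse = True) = [95.912,53.7,31.891,8.673,0.0546]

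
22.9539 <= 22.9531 False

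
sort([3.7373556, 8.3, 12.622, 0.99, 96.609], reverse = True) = [96.609, 12.622, 8.3, 3.7373556, 0.99]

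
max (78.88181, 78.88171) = 78.88181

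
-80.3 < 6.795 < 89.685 True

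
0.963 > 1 False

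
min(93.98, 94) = 93.98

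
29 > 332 False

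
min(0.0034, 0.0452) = 0.0034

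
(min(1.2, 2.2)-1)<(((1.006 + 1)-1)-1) False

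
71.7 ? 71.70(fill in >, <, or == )==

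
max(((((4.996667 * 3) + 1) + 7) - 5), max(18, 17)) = 18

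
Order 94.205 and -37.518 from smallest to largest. -37.518, 94.205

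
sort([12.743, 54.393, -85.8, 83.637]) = [-85.8, 12.743, 54.393, 83.637]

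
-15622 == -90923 False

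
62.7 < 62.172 False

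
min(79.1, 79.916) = 79.1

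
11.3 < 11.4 True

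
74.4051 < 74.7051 True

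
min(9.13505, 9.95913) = 9.13505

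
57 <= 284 True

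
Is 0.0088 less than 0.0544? Yes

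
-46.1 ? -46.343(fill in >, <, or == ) >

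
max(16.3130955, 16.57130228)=16.57130228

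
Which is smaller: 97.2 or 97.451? 97.2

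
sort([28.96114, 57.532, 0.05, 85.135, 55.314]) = [0.05, 28.96114, 55.314, 57.532, 85.135]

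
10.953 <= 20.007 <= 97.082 True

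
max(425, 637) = 637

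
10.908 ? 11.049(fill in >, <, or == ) <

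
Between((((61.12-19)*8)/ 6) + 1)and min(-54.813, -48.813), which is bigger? ((((61.12-19)*8)/ 6) + 1)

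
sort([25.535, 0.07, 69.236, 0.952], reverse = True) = [69.236, 25.535, 0.952, 0.07]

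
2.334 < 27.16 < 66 True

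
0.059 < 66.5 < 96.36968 True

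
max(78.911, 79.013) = 79.013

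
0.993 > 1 False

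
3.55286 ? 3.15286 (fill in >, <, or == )>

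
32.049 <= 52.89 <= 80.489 True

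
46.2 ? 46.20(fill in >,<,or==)==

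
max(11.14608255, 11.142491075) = 11.14608255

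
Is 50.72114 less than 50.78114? Yes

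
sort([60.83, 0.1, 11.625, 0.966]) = [0.1, 0.966, 11.625, 60.83]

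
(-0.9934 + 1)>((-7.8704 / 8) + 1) False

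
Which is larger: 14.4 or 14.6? 14.6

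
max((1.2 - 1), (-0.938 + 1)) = 0.2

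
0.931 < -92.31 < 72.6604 False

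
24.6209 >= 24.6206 True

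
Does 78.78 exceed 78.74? Yes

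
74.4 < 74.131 False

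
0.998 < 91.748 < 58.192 False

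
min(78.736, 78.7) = 78.7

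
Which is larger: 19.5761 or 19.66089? 19.66089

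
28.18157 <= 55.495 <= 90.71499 True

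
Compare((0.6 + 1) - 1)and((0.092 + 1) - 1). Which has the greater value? ((0.6 + 1) - 1)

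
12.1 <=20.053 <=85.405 True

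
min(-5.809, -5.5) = -5.809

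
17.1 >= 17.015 True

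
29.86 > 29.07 True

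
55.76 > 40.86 True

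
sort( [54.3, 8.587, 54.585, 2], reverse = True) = [54.585, 54.3, 8.587, 2]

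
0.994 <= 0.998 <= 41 True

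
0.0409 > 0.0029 True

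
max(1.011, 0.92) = 1.011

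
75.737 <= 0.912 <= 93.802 False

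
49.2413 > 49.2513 False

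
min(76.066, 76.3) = 76.066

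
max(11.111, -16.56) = 11.111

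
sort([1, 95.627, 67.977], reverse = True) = [95.627, 67.977, 1]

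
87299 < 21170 False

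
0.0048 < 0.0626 True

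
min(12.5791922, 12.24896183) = 12.24896183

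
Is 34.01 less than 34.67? Yes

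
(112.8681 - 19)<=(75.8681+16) False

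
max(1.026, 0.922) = 1.026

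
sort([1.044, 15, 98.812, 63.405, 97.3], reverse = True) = [98.812, 97.3, 63.405, 15, 1.044]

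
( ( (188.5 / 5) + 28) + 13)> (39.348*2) True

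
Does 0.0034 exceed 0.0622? No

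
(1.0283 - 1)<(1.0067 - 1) False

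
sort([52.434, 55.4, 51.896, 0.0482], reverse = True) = [55.4, 52.434, 51.896, 0.0482]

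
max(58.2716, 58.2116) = 58.2716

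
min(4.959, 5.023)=4.959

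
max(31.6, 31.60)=31.60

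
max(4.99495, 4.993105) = 4.99495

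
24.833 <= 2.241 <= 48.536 False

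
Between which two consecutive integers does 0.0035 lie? 0 and 1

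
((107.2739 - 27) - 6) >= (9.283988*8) True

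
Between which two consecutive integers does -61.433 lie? -62 and -61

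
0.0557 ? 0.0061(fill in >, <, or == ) >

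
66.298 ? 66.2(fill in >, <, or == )>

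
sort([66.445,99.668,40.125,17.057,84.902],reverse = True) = [99.668,84.902,66.445,40.125,17.057]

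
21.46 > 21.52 False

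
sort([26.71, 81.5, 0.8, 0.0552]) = [0.0552, 0.8, 26.71, 81.5]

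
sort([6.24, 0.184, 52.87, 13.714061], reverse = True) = [52.87, 13.714061, 6.24, 0.184]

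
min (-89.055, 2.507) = -89.055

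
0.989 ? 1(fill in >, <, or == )<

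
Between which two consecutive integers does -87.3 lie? -88 and -87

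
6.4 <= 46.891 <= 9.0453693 False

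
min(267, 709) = 267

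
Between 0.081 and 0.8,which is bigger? 0.8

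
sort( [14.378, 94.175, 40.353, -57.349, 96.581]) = [-57.349, 14.378, 40.353, 94.175, 96.581]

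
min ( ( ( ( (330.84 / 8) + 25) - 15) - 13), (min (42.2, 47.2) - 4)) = 38.2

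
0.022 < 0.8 True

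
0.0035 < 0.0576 True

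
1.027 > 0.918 True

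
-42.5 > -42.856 True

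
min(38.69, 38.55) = 38.55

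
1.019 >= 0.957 True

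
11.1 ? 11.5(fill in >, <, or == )<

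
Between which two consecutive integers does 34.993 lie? 34 and 35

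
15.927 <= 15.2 False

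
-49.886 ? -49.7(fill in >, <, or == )<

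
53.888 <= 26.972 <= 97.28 False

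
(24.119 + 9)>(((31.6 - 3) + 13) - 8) False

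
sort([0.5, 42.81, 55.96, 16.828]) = [0.5, 16.828, 42.81, 55.96]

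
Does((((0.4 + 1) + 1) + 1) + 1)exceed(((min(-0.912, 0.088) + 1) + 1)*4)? Yes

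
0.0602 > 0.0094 True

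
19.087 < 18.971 False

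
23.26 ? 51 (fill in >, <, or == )<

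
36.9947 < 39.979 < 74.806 True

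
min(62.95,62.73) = 62.73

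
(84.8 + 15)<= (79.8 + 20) True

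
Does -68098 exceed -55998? No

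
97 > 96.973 True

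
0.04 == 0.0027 False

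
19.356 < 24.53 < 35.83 True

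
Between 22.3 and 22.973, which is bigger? 22.973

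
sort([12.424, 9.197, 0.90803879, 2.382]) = [0.90803879, 2.382, 9.197, 12.424]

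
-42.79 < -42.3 True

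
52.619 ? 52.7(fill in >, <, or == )<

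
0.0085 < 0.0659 True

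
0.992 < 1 True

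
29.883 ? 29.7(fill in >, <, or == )>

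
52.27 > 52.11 True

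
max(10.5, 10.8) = 10.8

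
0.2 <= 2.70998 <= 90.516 True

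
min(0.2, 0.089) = 0.089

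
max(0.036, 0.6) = 0.6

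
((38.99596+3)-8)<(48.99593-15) False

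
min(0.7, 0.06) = 0.06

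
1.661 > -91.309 True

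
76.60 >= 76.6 True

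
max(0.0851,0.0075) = 0.0851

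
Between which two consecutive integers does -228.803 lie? -229 and -228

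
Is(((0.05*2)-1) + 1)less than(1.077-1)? No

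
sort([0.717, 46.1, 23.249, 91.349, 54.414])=[0.717, 23.249, 46.1, 54.414, 91.349]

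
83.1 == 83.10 True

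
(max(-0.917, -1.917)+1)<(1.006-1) False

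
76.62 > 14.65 True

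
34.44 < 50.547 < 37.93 False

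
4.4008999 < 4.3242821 False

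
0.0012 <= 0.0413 True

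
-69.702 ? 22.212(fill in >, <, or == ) <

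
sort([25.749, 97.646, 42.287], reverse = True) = [97.646, 42.287, 25.749]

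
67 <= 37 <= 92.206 False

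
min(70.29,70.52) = 70.29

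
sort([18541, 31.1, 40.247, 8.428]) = [8.428, 31.1, 40.247, 18541]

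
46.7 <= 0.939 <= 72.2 False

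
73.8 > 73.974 False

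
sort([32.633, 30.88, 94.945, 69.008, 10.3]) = [10.3, 30.88, 32.633, 69.008, 94.945]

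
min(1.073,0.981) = 0.981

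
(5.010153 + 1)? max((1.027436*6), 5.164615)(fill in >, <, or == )<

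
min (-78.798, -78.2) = -78.798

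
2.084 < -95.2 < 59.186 False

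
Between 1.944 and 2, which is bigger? 2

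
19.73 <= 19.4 False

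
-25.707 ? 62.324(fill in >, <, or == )<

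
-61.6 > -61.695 True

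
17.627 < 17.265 False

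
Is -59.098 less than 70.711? Yes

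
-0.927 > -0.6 False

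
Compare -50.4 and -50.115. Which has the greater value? -50.115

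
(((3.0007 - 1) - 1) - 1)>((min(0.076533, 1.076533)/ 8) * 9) False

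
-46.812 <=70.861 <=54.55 False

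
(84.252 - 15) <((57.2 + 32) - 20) False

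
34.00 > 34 False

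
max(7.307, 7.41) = 7.41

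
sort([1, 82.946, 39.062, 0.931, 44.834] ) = [0.931, 1, 39.062, 44.834, 82.946]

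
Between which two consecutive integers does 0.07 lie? 0 and 1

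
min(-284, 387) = -284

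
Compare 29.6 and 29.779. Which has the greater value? 29.779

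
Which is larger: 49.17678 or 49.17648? 49.17678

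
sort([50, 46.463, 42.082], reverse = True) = [50, 46.463, 42.082]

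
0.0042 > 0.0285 False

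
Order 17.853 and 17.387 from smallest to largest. 17.387,17.853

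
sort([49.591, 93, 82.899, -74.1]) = [-74.1, 49.591, 82.899, 93]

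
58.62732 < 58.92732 True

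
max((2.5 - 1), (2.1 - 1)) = 1.5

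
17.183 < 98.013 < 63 False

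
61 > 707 False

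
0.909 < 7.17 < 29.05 True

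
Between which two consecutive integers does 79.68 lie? 79 and 80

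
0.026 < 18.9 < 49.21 True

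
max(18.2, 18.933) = 18.933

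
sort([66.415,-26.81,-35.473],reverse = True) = [66.415,-26.81,-35.473]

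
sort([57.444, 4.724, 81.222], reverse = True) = [81.222, 57.444, 4.724]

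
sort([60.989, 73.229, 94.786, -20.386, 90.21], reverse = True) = [94.786, 90.21, 73.229, 60.989, -20.386]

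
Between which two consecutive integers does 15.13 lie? 15 and 16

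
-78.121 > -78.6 True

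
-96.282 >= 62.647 False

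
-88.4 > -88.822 True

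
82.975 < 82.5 False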